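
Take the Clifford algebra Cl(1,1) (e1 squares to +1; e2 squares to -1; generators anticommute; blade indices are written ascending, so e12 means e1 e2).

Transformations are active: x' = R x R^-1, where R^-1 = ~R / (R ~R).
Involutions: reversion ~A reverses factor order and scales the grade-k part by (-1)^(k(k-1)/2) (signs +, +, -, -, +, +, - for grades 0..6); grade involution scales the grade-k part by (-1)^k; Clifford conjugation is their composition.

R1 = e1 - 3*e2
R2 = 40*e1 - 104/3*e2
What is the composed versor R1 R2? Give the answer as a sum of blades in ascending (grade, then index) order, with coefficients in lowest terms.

Distribute over the terms of R1 (each basis-blade product reordered to ascending indices, repeated generators contracted through their squares):
(e1) R2 = 40 - 104/3*e12
(-3*e2) R2 = -104 + 120*e12
Summing the partial products and collecting blades:
Answer: -64 + 256/3*e12


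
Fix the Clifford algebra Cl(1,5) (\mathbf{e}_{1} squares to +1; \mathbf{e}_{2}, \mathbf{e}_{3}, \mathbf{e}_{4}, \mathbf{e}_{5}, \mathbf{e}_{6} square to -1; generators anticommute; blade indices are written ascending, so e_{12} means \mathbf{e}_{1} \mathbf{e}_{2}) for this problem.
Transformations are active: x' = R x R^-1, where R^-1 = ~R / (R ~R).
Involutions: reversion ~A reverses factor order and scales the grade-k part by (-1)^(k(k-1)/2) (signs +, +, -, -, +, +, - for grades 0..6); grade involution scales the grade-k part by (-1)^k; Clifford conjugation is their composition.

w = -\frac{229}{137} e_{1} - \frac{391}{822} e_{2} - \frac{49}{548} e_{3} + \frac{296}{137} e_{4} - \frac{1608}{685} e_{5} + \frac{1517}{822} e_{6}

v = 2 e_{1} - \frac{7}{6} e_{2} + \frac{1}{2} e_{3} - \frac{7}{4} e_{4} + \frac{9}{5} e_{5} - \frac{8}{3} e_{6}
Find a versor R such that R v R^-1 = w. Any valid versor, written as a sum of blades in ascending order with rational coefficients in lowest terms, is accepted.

Reasoning: v^2 = w^2 = -\frac{39689}{3600} since conjugation preserves the quadratic form; R = v + w = \frac{45}{137} e_{1} - \frac{225}{137} e_{2} + \frac{225}{548} e_{3} + \frac{225}{548} e_{4} - \frac{75}{137} e_{5} - \frac{225}{274} e_{6} is then valid when invertible, keeping its own part and reversing (v - w)/2.
Answer: \frac{45}{137} e_{1} - \frac{225}{137} e_{2} + \frac{225}{548} e_{3} + \frac{225}{548} e_{4} - \frac{75}{137} e_{5} - \frac{225}{274} e_{6}


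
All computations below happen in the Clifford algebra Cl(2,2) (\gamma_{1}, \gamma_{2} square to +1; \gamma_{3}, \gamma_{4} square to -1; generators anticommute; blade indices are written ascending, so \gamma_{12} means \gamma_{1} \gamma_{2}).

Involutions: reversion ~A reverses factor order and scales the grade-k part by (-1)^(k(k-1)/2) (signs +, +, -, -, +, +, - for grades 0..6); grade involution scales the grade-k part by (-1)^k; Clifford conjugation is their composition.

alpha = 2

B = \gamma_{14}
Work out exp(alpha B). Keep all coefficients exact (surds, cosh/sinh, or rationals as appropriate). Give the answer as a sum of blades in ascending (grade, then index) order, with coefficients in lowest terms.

B^2 = (1)^2*(\gamma_{14})^2 = 1*(+1) = 1 (a basis 2-blade squares to minus the product of its generators' squares).
B^2 = 1 — a positive square means the series sums to a boost: l = 1, alpha*l = 2, so exp(alpha B) = cosh(2) + (sinh(2)/1)*B = \cosh{\left(2 \right)} + (\sinh{\left(2 \right)})*B.
Answer: \cosh{\left(2 \right)} + \sinh{\left(2 \right)} \gamma_{14}


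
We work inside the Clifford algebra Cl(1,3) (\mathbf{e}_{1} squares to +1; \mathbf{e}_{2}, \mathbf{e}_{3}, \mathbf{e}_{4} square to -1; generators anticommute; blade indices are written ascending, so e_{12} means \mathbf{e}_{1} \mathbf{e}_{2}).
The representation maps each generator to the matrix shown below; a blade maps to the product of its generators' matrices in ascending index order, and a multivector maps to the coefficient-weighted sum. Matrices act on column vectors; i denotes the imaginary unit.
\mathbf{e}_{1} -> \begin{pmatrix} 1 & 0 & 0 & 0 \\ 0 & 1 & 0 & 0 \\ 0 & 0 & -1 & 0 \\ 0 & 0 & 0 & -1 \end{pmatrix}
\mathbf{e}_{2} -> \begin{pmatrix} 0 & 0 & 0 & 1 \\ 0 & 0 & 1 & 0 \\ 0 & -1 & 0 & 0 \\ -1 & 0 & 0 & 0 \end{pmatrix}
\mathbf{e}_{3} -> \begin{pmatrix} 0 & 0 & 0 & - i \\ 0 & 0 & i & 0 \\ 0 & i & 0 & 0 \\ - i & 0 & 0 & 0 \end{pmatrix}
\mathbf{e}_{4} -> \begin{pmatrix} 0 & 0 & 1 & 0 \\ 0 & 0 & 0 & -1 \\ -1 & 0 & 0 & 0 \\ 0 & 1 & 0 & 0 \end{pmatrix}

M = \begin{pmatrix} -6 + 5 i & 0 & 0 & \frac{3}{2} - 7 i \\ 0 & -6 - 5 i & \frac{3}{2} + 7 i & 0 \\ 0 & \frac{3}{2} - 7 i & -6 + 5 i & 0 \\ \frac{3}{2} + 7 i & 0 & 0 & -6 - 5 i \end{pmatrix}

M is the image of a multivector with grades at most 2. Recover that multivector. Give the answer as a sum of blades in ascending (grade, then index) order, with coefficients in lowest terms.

Method: the blade images are trace-orthogonal — tr(rho(e_A) rho(e_B)^-1) = 4 if A = B and 0 otherwise — and rho(e_A)^-1 = (e_A)^2 * rho(e_A) with (e_A)^2 = +1 or -1, so the coefficient of e_A in the preimage is (e_A)^2 * tr(M rho(e_A))/4.
Nonzero projections over blades of grade <= 2: 1: (1)^2 = +1, tr(M 1) = -24, coefficient -6; e_{12}: (e_{12})^2 = +1, tr(M rho(e_{12})) = 6, coefficient \frac{3}{2}; e_{13}: (e_{13})^2 = +1, tr(M rho(e_{13})) = 28, coefficient 7; e_{23}: (e_{23})^2 = -1, tr(M rho(e_{23})) = 20, coefficient -5. Every other blade of grade <= 2 projects to 0.
Answer: -6 + \frac{3}{2} e_{12} + 7 e_{13} - 5 e_{23}


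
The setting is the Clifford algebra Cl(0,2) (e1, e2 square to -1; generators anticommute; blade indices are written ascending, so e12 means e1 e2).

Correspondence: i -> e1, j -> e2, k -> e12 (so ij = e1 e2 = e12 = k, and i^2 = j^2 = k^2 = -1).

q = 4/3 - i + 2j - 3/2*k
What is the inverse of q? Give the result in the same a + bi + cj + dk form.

In blades: q = 4/3 - e1 + 2*e2 - 3/2*e12.
With qbar = 4/3 + e1 - 2*e2 + 3/2*e12 (scalar fixed, mapped units negated), q qbar = 325/36 (the sum of squared coefficients), so q^-1 = qbar / (325/36) = 48/325 + 36/325*e1 - 72/325*e2 + 54/325*e12; translating back:
Answer: 48/325 + 36/325*i - 72/325*j + 54/325*k


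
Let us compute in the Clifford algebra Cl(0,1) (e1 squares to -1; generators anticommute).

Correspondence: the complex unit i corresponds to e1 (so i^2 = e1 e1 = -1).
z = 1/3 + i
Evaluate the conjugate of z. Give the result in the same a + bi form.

In blades: z = 1/3 + e1.
Conjugation here is Clifford conjugation: the scalar is fixed and the grade-1 and grade-2 blades all flip sign, giving 1/3 - e1; translating back:
Answer: 1/3 - i


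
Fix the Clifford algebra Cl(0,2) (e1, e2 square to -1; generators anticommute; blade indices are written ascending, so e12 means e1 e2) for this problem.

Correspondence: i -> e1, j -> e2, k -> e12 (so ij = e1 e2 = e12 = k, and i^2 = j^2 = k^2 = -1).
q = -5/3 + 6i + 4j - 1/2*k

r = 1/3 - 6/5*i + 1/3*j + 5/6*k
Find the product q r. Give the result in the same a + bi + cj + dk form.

In blades: q = -5/3 + 6*e1 + 4*e2 - 1/2*e12, r = 1/3 - 6/5*e1 + 1/3*e2 + 5/6*e12.
Distribute q over r term by term (generator squares from the signature, products reordered to ascending indices): (-5/3)*r = -5/9 + 2*e1 - 5/9*e2 - 25/18*e12; (6*e1)*r = 36/5 + 2*e1 - 5*e2 + 2*e12; (4*e2)*r = -4/3 + 10/3*e1 + 4/3*e2 + 24/5*e12; (-1/2*e12)*r = 5/12 + 1/6*e1 + 3/5*e2 - 1/6*e12.
Sum: 1031/180 + 15/2*e1 - 163/45*e2 + 236/45*e12; translating back through the correspondence:
Answer: 1031/180 + 15/2*i - 163/45*j + 236/45*k


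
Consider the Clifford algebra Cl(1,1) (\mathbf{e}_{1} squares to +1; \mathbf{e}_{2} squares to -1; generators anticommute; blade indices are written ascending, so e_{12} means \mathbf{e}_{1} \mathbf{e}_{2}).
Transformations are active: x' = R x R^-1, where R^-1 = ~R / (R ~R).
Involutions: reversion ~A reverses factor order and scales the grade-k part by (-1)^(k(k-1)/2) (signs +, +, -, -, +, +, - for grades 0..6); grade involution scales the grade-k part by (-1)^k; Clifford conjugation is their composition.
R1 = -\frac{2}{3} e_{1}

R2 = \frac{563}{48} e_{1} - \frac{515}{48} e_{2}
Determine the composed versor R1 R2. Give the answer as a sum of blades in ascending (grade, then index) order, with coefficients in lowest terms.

Distribute over the terms of R1 (each basis-blade product reordered to ascending indices, repeated generators contracted through their squares):
(-\frac{2}{3} e_{1}) R2 = -\frac{563}{72} + \frac{515}{72} e_{12}
Answer: -\frac{563}{72} + \frac{515}{72} e_{12}


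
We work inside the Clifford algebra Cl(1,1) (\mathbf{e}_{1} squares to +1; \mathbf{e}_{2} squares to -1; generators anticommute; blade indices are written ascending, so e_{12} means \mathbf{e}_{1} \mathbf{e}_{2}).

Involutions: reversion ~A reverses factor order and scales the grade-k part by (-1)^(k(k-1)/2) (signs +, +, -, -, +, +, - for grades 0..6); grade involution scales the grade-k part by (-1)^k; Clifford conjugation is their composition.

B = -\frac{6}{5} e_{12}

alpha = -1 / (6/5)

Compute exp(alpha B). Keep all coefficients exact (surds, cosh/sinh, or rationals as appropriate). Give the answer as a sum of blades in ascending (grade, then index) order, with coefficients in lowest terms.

B^2 = (-\frac{6}{5})^2*(e_{12})^2 = \frac{36}{25}*(+1) = \frac{36}{25} (a basis 2-blade squares to minus the product of its generators' squares).
B^2 = \frac{36}{25} — hyperbolic case — the even/odd split gives cosh and sinh: l = \frac{6}{5}, alpha*l = -1, so exp(alpha B) = cosh(-1) + (sinh(-1)/(\frac{6}{5}))*B = \cosh{\left(1 \right)} + (- \frac{5 \sinh{\left(1 \right)}}{6})*B.
Answer: \cosh{\left(1 \right)} + \sinh{\left(1 \right)} e_{12}


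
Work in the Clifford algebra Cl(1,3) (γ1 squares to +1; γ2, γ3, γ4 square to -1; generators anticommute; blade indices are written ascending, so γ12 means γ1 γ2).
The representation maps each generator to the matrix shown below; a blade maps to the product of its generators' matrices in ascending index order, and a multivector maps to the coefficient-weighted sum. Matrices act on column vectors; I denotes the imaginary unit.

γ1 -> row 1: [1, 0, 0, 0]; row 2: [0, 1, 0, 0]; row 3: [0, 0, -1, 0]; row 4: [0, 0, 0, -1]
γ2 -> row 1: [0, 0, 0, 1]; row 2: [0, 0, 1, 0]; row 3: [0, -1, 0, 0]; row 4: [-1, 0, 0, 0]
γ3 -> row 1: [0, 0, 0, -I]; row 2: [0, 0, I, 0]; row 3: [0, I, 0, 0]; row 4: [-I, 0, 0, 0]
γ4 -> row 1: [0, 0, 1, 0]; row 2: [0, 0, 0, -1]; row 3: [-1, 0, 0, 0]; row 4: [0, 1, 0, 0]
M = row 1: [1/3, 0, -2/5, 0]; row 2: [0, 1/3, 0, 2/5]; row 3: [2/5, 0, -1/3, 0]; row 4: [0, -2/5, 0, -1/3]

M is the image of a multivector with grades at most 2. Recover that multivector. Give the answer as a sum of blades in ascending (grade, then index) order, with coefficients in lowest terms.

Method: the blade images are trace-orthogonal — tr(rho(e_A) rho(e_B)^-1) = 4 if A = B and 0 otherwise — and rho(e_A)^-1 = (e_A)^2 * rho(e_A) with (e_A)^2 = +1 or -1, so the coefficient of e_A in the preimage is (e_A)^2 * tr(M rho(e_A))/4.
Nonzero projections over blades of grade <= 2: γ1: (γ1)^2 = +1, tr(M rho(γ1)) = 4/3, coefficient 1/3; γ4: (γ4)^2 = -1, tr(M rho(γ4)) = 8/5, coefficient -2/5. Every other blade of grade <= 2 projects to 0.
Answer: 1/3*γ1 - 2/5*γ4


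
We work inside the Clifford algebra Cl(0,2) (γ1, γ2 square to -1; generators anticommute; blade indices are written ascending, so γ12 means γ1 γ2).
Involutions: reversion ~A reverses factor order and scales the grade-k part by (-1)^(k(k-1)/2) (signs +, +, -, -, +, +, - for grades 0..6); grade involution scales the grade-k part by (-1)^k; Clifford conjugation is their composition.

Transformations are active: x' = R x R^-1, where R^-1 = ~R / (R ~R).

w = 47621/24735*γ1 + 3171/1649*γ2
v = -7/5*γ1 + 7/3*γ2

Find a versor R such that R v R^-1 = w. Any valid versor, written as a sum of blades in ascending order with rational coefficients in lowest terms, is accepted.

Since q(v) = q(w) = -1666/225, the sum R = v + w = 12992/24735*γ1 + 21056/4947*γ2 does the job whenever invertible.
Answer: 12992/24735*γ1 + 21056/4947*γ2


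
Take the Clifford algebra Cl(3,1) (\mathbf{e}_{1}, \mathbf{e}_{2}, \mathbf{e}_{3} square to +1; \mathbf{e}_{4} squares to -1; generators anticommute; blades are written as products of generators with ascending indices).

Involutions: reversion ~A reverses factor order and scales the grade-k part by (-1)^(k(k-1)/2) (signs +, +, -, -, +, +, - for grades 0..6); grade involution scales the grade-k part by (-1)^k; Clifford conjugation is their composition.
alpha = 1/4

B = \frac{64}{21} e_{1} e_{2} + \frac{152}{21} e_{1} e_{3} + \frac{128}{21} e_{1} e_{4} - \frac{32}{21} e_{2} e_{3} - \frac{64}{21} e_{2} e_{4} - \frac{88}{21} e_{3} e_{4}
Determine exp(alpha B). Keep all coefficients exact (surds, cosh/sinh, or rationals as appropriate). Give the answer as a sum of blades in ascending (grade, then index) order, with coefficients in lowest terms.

B^2 term by term: the squares give (\frac{64}{21})^2*(e_{1} e_{2})^2 + (\frac{152}{21})^2*(e_{1} e_{3})^2 + (\frac{128}{21})^2*(e_{1} e_{4})^2 + (-\frac{32}{21})^2*(e_{2} e_{3})^2 + (-\frac{64}{21})^2*(e_{2} e_{4})^2 + (-\frac{88}{21})^2*(e_{3} e_{4})^2 = \frac{4096}{441}*(-1) + \frac{23104}{441}*(-1) + \frac{16384}{441}*(+1) + \frac{1024}{441}*(-1) + \frac{4096}{441}*(+1) + \frac{7744}{441}*(+1) = 0 (each basis 2-blade squares to minus the product of its generators' squares); cross terms between blades sharing an index anticommute and cancel; the commuting (index-disjoint) pairs give grade-4 terms 2*c*c'*(blade product), which cancel blade by blade — e_{1} e_{2} e_{3} e_{4}: -\frac{11264}{441} + \frac{19456}{441} - \frac{8192}{441} = 0 — confirming B is simple. So B^2 = 0.
B^2 = 0, so the series closes: exp(alpha B) = 1 + alpha B (parabolic case).
Answer: 1 + \frac{16}{21} e_{1} e_{2} + \frac{38}{21} e_{1} e_{3} + \frac{32}{21} e_{1} e_{4} - \frac{8}{21} e_{2} e_{3} - \frac{16}{21} e_{2} e_{4} - \frac{22}{21} e_{3} e_{4}


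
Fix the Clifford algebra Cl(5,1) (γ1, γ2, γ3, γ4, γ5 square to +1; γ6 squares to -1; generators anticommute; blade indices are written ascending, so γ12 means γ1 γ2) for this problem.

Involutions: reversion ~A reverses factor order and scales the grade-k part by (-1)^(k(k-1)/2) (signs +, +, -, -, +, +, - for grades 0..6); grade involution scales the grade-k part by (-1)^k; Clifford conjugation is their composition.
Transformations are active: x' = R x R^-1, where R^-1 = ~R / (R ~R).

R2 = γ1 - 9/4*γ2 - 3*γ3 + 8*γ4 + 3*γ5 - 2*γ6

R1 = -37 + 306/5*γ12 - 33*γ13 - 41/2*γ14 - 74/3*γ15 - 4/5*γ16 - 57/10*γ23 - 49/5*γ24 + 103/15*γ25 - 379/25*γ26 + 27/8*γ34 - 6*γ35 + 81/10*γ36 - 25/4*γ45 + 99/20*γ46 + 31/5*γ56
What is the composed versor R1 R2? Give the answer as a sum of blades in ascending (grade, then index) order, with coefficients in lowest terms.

Distribute over the terms of R2 (each basis-blade product reordered to ascending indices, repeated generators contracted through their squares):
R1 (γ1) = -37*γ1 - 306/5*γ2 + 33*γ3 + 41/2*γ4 + 74/3*γ5 + 4/5*γ6 - 57/10*γ123 - 49/5*γ124 + 103/15*γ125 - 379/25*γ126 + 27/8*γ134 - 6*γ135 + 81/10*γ136 - 25/4*γ145 + 99/20*γ146 + 31/5*γ156
R1 (-9/4*γ2) = -1377/10*γ1 + 333/4*γ2 - 513/40*γ3 - 441/20*γ4 + 309/20*γ5 - 3411/100*γ6 - 297/4*γ123 - 369/8*γ124 - 111/2*γ125 - 9/5*γ126 - 243/32*γ234 + 27/2*γ235 - 729/40*γ236 + 225/16*γ245 - 891/80*γ246 - 279/20*γ256
R1 (-3*γ3) = 99*γ1 + 171/10*γ2 + 111*γ3 + 81/8*γ4 - 18*γ5 + 243/10*γ6 - 918/5*γ123 - 123/2*γ134 - 74*γ135 - 12/5*γ136 - 147/5*γ234 + 103/5*γ235 - 1137/25*γ236 + 75/4*γ345 - 297/20*γ346 - 93/5*γ356
R1 (8*γ4) = -164*γ1 - 392/5*γ2 + 27*γ3 - 296*γ4 + 50*γ5 - 198/5*γ6 + 2448/5*γ124 - 264*γ134 + 592/3*γ145 + 32/5*γ146 - 228/5*γ234 - 824/15*γ245 + 3032/25*γ246 + 48*γ345 - 324/5*γ346 + 248/5*γ456
R1 (3*γ5) = -74*γ1 + 103/5*γ2 - 18*γ3 - 75/4*γ4 - 111*γ5 - 93/5*γ6 + 918/5*γ125 - 99*γ135 - 123/2*γ145 + 12/5*γ156 - 171/10*γ235 - 147/5*γ245 + 1137/25*γ256 + 81/8*γ345 - 243/10*γ356 - 297/20*γ456
R1 (-2*γ6) = -8/5*γ1 - 758/25*γ2 + 81/5*γ3 + 99/10*γ4 + 62/5*γ5 + 74*γ6 - 612/5*γ126 + 66*γ136 + 41*γ146 + 148/3*γ156 + 57/5*γ236 + 98/5*γ246 - 206/15*γ256 - 27/4*γ346 + 12*γ356 + 25/2*γ456
Summing the partial products and collecting blades:
Answer: -3153/10*γ1 - 4897/100*γ2 + 1251/8*γ3 - 11851/40*γ4 - 1589/60*γ5 + 679/100*γ6 - 5271/20*γ123 + 17347/40*γ124 + 4049/30*γ125 - 3484/25*γ126 - 2577/8*γ134 - 179*γ135 + 717/10*γ136 + 1555/12*γ145 + 1047/20*γ146 + 869/15*γ156 - 2643/32*γ234 + 17*γ235 - 10461/200*γ236 - 3373/48*γ245 + 51897/400*γ246 + 5339/300*γ256 + 615/8*γ345 - 432/5*γ346 - 309/10*γ356 + 189/4*γ456


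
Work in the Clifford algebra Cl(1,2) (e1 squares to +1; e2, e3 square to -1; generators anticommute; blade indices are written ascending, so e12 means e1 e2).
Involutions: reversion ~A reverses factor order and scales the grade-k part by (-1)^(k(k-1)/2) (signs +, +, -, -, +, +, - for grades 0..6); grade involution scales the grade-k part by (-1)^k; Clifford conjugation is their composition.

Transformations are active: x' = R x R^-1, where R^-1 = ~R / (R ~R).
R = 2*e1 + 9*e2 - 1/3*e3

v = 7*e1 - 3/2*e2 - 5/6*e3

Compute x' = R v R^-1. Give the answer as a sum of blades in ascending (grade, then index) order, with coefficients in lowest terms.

~R = 2*e1 + 9*e2 - 1/3*e3, and R ~R = -694/9, so R^-1 = ~R / (-694/9).
R v = 245/9 - 66*e12 + 2/3*e13 - 8*e23
Answer: -2919/347*e1 - 3369/694*e2 + 2225/2082*e3


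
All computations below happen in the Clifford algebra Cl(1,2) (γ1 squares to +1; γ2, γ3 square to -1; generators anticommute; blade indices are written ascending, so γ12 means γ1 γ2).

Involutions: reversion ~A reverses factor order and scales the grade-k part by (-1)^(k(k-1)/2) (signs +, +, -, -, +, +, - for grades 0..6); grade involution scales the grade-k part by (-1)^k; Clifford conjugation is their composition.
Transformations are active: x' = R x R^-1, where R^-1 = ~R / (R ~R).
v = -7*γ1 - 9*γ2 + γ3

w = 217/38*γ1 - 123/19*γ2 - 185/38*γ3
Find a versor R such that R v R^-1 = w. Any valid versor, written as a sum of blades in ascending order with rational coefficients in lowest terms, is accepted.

Equal squares first: v^2 = w^2 = -33. Then v + w = -49/38*γ1 - 294/19*γ2 - 147/38*γ3 is a versor taking v to w, provided it is invertible.
Answer: -49/38*γ1 - 294/19*γ2 - 147/38*γ3


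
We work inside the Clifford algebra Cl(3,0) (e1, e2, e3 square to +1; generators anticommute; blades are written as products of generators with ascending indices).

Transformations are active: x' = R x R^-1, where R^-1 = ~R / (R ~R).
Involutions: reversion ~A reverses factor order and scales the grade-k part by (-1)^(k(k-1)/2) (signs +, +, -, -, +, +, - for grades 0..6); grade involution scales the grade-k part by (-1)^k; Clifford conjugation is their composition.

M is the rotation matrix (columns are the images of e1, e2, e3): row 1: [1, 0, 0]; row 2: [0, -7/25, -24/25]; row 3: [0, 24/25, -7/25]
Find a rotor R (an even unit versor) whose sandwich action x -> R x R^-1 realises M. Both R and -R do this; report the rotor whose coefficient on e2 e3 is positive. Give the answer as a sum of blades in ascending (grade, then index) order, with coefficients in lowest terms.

Method: write R = a + b12*e1 e2 + b13*e1 e3 + b23*e2 e3 with a^2 + b12^2 + b13^2 + b23^2 = 1 (so R^-1 = ~R). Expanding the columns R e_j ~R gives tr M = 4a^2 - 1 and, from the antisymmetric part, M21 - M12 = -4a*b12, M13 - M31 = 4a*b13, M32 - M23 = -4a*b23.
Here tr M = 11/25, so a^2 = (1 + tr M)/4 = 9/25 and a = ±3/5. Taking a = 3/5: M21 - M12 = 0, M13 - M31 = 0, M32 - M23 = 48/25, giving b12 = 0, b13 = 0, b23 = -4/5, i.e. R = 3/5 - 4/5*e2 e3.
Its e2 e3 coefficient is negative, so report the other preimage -R.
Answer: -3/5 + 4/5*e2 e3. Recall the cover is two-to-one: with M of trace 11/25, both preimages act alike, and the stated e2 e3 sign chooses the sheet.


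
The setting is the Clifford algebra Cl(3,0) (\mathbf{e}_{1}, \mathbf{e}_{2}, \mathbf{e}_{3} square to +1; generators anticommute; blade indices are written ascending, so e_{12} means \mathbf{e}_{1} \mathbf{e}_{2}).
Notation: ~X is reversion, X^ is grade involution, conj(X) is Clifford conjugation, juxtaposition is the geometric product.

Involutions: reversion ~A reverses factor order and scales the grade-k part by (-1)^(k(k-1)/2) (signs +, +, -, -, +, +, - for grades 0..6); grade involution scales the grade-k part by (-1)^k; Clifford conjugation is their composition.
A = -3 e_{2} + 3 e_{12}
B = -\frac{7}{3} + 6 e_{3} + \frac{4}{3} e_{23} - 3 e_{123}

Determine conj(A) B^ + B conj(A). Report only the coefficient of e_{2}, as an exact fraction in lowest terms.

first term: -7 e_{2} + 13 e_{3} + 7 e_{12} - 13 e_{13} - 18 e_{23} + 18 e_{123}
second term: -7 e_{2} - 13 e_{3} + 7 e_{12} + 13 e_{13} - 18 e_{23} - 18 e_{123}
Answer: -14


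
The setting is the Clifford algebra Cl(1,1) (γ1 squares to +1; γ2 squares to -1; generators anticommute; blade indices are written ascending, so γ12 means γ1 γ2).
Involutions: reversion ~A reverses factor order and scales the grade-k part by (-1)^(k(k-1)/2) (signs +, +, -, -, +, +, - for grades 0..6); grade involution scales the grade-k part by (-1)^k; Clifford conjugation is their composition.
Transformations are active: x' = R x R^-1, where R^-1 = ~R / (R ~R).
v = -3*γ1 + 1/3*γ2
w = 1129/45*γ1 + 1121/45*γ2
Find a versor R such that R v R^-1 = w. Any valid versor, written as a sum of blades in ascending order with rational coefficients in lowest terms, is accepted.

Construction: equal norms (both 80/9) license R = v + w = 994/45*γ1 + 1136/45*γ2 — nothing changes along that direction, while (v - w)/2 changes sign, so v maps onto w.
Answer: 994/45*γ1 + 1136/45*γ2


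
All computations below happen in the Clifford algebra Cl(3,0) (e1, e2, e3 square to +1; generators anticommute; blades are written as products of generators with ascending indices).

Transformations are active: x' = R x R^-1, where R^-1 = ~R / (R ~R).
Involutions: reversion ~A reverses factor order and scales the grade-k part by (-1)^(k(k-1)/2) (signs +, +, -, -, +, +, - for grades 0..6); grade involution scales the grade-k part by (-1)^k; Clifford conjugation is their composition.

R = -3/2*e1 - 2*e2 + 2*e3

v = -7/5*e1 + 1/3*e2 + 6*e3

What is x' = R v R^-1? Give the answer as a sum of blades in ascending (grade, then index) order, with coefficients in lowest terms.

~R = -3/2*e1 - 2*e2 + 2*e3, and R ~R = 41/4, so R^-1 = ~R / (41/4).
R v = 403/30 - 33/10*e1 e2 - 31/5*e1 e3 - 38/3*e2 e3
Answer: -519/205*e1 - 1143/205*e2 - 466/615*e3


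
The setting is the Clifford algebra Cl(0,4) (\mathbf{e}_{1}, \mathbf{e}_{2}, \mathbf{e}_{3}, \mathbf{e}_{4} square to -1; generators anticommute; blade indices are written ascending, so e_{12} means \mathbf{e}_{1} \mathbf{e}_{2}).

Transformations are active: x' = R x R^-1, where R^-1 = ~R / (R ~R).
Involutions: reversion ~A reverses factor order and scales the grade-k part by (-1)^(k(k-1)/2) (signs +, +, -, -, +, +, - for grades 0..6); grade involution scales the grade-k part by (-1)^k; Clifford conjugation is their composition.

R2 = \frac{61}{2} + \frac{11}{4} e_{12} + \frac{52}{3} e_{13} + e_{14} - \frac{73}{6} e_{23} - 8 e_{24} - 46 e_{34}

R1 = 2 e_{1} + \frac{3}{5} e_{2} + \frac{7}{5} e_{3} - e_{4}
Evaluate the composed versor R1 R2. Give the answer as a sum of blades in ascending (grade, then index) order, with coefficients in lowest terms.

Distribute over the terms of R1 (each basis-blade product reordered to ascending indices, repeated generators contracted through their squares):
(2 e_{1}) R2 = 61 e_{1} - \frac{11}{2} e_{2} - \frac{104}{3} e_{3} - 2 e_{4} - \frac{73}{3} e_{123} - 16 e_{124} - 92 e_{134}
(\frac{3}{5} e_{2}) R2 = \frac{33}{20} e_{1} + \frac{183}{10} e_{2} + \frac{73}{10} e_{3} + \frac{24}{5} e_{4} - \frac{52}{5} e_{123} - \frac{3}{5} e_{124} - \frac{138}{5} e_{234}
(\frac{7}{5} e_{3}) R2 = \frac{364}{15} e_{1} - \frac{511}{30} e_{2} + \frac{427}{10} e_{3} + \frac{322}{5} e_{4} + \frac{77}{20} e_{123} - \frac{7}{5} e_{134} + \frac{56}{5} e_{234}
(-e_{4}) R2 = -e_{1} + 8 e_{2} + 46 e_{3} - \frac{61}{2} e_{4} - \frac{11}{4} e_{124} - \frac{52}{3} e_{134} + \frac{73}{6} e_{234}
Summing the partial products and collecting blades:
Answer: \frac{1031}{12} e_{1} + \frac{113}{30} e_{2} + \frac{184}{3} e_{3} + \frac{367}{10} e_{4} - \frac{1853}{60} e_{123} - \frac{387}{20} e_{124} - \frac{1661}{15} e_{134} - \frac{127}{30} e_{234}


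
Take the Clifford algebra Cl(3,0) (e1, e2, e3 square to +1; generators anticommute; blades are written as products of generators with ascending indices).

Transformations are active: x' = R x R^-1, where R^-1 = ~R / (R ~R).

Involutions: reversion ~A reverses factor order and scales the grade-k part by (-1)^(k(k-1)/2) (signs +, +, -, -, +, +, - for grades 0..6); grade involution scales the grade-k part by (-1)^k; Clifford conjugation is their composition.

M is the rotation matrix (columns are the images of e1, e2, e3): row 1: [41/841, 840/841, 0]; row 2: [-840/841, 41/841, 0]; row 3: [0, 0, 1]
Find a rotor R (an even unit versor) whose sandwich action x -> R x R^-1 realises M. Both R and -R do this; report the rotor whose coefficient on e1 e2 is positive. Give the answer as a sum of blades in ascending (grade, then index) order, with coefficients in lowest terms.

Method: write R = a + b12*e1 e2 + b13*e1 e3 + b23*e2 e3 with a^2 + b12^2 + b13^2 + b23^2 = 1 (so R^-1 = ~R). Expanding the columns R e_j ~R gives tr M = 4a^2 - 1 and, from the antisymmetric part, M21 - M12 = -4a*b12, M13 - M31 = 4a*b13, M32 - M23 = -4a*b23.
Here tr M = 923/841, so a^2 = (1 + tr M)/4 = 441/841 and a = ±21/29. Taking a = 21/29: M21 - M12 = -1680/841, M13 - M31 = 0, M32 - M23 = 0, giving b12 = 20/29, b13 = 0, b23 = 0, i.e. R = 21/29 + 20/29*e1 e2.
Its e1 e2 coefficient is already positive.
Answer: 21/29 + 20/29*e1 e2. Why the constraint matters: R and -R act identically through the sandwich — M has trace 923/841 either way — so only the sign condition on e1 e2 picks one of the two preimages.


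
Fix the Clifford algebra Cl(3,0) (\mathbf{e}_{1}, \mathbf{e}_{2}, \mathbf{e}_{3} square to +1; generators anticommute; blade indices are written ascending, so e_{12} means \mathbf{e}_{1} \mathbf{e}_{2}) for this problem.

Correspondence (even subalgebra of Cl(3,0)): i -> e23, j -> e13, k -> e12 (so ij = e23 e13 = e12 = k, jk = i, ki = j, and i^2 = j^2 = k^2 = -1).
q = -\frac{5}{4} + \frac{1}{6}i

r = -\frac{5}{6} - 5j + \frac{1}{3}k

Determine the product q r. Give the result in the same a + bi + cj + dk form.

In blades: q = -\frac{5}{4} + \frac{1}{6} e_{23}, r = -\frac{5}{6} + \frac{1}{3} e_{12} - 5 e_{13}.
Distribute q over r term by term (generator squares from the signature, products reordered to ascending indices): (-\frac{5}{4})*r = \frac{25}{24} - \frac{5}{12} e_{12} + \frac{25}{4} e_{13}; (\frac{1}{6} e_{23})*r = -\frac{5}{6} e_{12} - \frac{1}{18} e_{13} - \frac{5}{36} e_{23}.
Sum: \frac{25}{24} - \frac{5}{4} e_{12} + \frac{223}{36} e_{13} - \frac{5}{36} e_{23}; translating back through the correspondence:
Answer: \frac{25}{24} - \frac{5}{36}i + \frac{223}{36}j - \frac{5}{4}k


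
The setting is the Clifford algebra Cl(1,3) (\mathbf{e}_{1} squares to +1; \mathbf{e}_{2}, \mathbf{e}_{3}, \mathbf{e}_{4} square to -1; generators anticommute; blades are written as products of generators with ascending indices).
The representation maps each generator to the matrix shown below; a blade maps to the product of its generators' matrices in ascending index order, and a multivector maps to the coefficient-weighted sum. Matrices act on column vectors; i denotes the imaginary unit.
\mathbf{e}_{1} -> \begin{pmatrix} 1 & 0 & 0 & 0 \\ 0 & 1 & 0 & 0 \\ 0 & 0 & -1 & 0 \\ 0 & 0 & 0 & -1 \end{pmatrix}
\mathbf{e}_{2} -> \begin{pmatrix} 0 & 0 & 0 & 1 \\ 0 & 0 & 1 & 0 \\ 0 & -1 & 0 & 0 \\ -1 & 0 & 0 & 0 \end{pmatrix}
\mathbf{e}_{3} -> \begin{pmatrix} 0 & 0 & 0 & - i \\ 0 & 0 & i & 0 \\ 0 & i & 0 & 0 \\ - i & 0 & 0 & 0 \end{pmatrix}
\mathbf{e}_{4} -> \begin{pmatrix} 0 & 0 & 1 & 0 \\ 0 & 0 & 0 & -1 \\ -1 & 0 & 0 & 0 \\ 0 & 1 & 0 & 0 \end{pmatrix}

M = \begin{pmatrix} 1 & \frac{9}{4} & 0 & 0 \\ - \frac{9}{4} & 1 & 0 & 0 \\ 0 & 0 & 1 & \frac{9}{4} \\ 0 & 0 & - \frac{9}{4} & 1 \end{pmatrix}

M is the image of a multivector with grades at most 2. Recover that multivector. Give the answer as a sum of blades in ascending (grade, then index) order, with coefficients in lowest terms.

Method: the blade images are trace-orthogonal — tr(rho(e_A) rho(e_B)^-1) = 4 if A = B and 0 otherwise — and rho(e_A)^-1 = (e_A)^2 * rho(e_A) with (e_A)^2 = +1 or -1, so the coefficient of e_A in the preimage is (e_A)^2 * tr(M rho(e_A))/4.
Nonzero projections over blades of grade <= 2: 1: (1)^2 = +1, tr(M 1) = 4, coefficient 1; e_{2} e_{4}: (e_{2} e_{4})^2 = -1, tr(M rho(e_{2} e_{4})) = -9, coefficient \frac{9}{4}. Every other blade of grade <= 2 projects to 0.
Answer: 1 + \frac{9}{4} e_{2} e_{4}


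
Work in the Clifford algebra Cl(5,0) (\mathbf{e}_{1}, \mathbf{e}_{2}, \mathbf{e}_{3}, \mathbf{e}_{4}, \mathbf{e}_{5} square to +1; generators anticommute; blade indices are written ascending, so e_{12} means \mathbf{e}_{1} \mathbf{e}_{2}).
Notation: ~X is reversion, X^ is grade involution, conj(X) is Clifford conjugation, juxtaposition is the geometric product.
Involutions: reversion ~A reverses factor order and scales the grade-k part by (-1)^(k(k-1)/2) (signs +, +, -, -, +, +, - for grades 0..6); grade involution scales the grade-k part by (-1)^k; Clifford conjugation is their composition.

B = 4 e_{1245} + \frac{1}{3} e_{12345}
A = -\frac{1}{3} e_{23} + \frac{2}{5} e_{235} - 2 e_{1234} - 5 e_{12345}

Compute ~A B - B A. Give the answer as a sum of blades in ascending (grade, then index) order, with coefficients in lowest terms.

first term: -\frac{5}{3} - 20 e_{3} - \frac{2}{3} e_{5} + \frac{2}{15} e_{14} + 8 e_{35} - \frac{8}{5} e_{134} - \frac{1}{9} e_{145} - \frac{4}{3} e_{1345}
second term: -\frac{5}{3} - 20 e_{3} - \frac{2}{3} e_{5} - \frac{2}{15} e_{14} - 8 e_{35} + \frac{8}{5} e_{134} + \frac{1}{9} e_{145} - \frac{4}{3} e_{1345}
Answer: \frac{4}{15} e_{14} + 16 e_{35} - \frac{16}{5} e_{134} - \frac{2}{9} e_{145}


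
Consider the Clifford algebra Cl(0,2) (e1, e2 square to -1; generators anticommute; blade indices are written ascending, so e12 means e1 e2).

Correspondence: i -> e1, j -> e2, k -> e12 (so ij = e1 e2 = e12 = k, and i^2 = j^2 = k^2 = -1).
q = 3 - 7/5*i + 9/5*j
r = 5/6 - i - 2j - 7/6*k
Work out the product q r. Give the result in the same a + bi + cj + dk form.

In blades: q = 3 - 7/5*e1 + 9/5*e2, r = 5/6 - e1 - 2*e2 - 7/6*e12.
Distribute q over r term by term (generator squares from the signature, products reordered to ascending indices): (3)*r = 5/2 - 3*e1 - 6*e2 - 7/2*e12; (-7/5*e1)*r = -7/5 - 7/6*e1 - 49/30*e2 + 14/5*e12; (9/5*e2)*r = 18/5 - 21/10*e1 + 3/2*e2 + 9/5*e12.
Sum: 47/10 - 94/15*e1 - 92/15*e2 + 11/10*e12; translating back through the correspondence:
Answer: 47/10 - 94/15*i - 92/15*j + 11/10*k


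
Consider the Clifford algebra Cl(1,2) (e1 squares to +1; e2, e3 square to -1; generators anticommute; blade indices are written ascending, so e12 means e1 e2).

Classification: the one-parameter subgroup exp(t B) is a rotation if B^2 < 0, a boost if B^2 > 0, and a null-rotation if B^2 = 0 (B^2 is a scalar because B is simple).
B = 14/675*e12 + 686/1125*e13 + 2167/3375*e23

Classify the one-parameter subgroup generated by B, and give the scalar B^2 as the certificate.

B^2 term by term: the squares give (14/675)^2*(e12)^2 + (686/1125)^2*(e13)^2 + (2167/3375)^2*(e23)^2 = 196/455625*(+1) + 470596/1265625*(+1) + 4695889/11390625*(-1) = -1/25 (each basis 2-blade squares to minus the product of its generators' squares); cross terms between blades sharing an index anticommute and cancel. So B^2 = -1/25.
Answer: rotation, certificate B^2 = -1/25. B^2 = -1/25 is basis-independent, so its sign is the whole story.


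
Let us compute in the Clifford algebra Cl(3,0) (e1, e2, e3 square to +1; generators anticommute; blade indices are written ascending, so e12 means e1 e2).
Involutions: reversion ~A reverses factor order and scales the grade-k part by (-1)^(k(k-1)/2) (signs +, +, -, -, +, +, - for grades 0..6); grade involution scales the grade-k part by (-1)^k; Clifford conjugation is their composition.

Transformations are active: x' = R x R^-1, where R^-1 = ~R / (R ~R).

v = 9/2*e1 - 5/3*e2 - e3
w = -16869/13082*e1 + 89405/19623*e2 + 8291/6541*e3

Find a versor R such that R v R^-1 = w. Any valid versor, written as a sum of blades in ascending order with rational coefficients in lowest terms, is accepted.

R = v + w = 21000/6541*e1 + 18900/6541*e2 + 1750/6541*e3 works: the equal norms (865/36) guarantee its sandwich swaps v into w.
Answer: 21000/6541*e1 + 18900/6541*e2 + 1750/6541*e3


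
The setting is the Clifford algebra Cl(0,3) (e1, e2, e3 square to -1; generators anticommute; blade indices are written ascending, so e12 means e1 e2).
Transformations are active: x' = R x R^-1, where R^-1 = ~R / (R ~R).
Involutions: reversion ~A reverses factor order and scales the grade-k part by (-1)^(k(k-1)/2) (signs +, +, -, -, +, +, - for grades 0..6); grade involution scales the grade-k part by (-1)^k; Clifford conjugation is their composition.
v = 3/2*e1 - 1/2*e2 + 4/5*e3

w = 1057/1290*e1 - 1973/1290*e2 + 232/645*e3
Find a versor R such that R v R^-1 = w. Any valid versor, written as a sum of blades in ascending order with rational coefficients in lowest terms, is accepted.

Reasoning: v^2 = w^2 = -157/50 since conjugation preserves the quadratic form; R = v + w = 1496/645*e1 - 1309/645*e2 + 748/645*e3 is then valid when invertible, keeping its own part and reversing (v - w)/2.
Answer: 1496/645*e1 - 1309/645*e2 + 748/645*e3


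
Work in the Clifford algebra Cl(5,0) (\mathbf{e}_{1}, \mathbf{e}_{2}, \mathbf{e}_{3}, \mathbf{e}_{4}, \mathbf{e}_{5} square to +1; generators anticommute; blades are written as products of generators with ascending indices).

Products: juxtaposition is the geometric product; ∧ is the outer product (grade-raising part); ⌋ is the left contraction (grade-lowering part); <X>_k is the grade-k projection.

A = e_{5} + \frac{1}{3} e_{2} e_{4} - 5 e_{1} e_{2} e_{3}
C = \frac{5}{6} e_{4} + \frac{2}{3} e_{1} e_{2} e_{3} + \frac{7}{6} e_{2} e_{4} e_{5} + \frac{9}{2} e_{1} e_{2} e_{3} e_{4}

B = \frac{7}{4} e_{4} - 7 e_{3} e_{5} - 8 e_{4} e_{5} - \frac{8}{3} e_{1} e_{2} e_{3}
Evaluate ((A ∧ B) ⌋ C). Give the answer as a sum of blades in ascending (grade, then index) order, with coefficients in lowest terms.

step 1: -\frac{7}{4} e_{4} e_{5} - \frac{35}{4} e_{1} e_{2} e_{3} e_{4} + \frac{8}{3} e_{1} e_{2} e_{3} e_{5} + \frac{7}{3} e_{2} e_{3} e_{4} e_{5} + 40 e_{1} e_{2} e_{3} e_{4} e_{5}
step 2: -\frac{315}{8} + \frac{49}{24} e_{2}
Answer: -\frac{315}{8} + \frac{49}{24} e_{2}


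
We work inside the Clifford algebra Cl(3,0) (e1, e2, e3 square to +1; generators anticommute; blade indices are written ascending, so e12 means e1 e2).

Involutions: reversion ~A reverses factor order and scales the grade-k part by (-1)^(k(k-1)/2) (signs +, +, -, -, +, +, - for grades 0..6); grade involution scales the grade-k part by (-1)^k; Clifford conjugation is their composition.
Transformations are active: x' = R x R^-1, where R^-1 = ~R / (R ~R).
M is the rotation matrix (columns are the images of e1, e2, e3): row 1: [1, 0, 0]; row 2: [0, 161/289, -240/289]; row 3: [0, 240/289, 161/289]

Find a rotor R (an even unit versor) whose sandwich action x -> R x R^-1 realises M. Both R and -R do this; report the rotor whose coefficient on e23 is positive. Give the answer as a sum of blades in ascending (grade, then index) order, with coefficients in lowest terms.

Method: write R = a + b12*e12 + b13*e13 + b23*e23 with a^2 + b12^2 + b13^2 + b23^2 = 1 (so R^-1 = ~R). Expanding the columns R e_j ~R gives tr M = 4a^2 - 1 and, from the antisymmetric part, M21 - M12 = -4a*b12, M13 - M31 = 4a*b13, M32 - M23 = -4a*b23.
Here tr M = 611/289, so a^2 = (1 + tr M)/4 = 225/289 and a = ±15/17. Taking a = 15/17: M21 - M12 = 0, M13 - M31 = 0, M32 - M23 = 480/289, giving b12 = 0, b13 = 0, b23 = -8/17, i.e. R = 15/17 - 8/17*e23.
Its e23 coefficient is negative, so report the other preimage -R.
Answer: -15/17 + 8/17*e23. Uniqueness: Spin(3) -> SO(3) maps R and -R to the same rotation of trace 611/289; fixing the sign of the e23 coefficient removes the ambiguity.


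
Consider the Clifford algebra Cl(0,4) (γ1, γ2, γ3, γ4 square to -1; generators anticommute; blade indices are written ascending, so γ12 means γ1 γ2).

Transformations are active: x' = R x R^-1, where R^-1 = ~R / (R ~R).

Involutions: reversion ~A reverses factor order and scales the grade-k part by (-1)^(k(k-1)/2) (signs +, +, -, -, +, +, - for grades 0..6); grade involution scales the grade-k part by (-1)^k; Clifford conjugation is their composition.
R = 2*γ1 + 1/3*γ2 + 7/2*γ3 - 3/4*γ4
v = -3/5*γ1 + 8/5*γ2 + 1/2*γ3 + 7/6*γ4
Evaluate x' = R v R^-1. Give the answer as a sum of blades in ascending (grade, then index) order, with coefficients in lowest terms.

~R = 2*γ1 + 1/3*γ2 + 7/2*γ3 - 3/4*γ4, and R ~R = -2437/144, so R^-1 = ~R / (-2437/144).
R v = -5/24 + 17/5*γ12 + 31/10*γ13 + 113/60*γ14 - 163/30*γ23 + 143/90*γ24 + 107/24*γ34
Answer: 7911/12185*γ1 - 19396/12185*γ2 - 2017/4874*γ3 - 17329/14622*γ4


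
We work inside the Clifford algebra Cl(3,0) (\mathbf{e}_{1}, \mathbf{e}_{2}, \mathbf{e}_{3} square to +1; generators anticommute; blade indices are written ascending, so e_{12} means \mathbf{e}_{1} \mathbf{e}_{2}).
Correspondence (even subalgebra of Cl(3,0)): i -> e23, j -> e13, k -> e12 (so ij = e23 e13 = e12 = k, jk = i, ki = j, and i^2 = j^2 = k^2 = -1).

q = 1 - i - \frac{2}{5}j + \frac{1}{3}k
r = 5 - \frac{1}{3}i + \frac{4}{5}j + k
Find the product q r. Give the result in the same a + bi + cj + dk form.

In blades: q = 1 + \frac{1}{3} e_{12} - \frac{2}{5} e_{13} - e_{23}, r = 5 + e_{12} + \frac{4}{5} e_{13} - \frac{1}{3} e_{23}.
Distribute q over r term by term (generator squares from the signature, products reordered to ascending indices): (1)*r = 5 + e_{12} + \frac{4}{5} e_{13} - \frac{1}{3} e_{23}; (\frac{1}{3} e_{12})*r = -\frac{1}{3} + \frac{5}{3} e_{12} - \frac{1}{9} e_{13} - \frac{4}{15} e_{23}; (-\frac{2}{5} e_{13})*r = \frac{8}{25} - \frac{2}{15} e_{12} - 2 e_{13} - \frac{2}{5} e_{23}; (-e_{23})*r = -\frac{1}{3} - \frac{4}{5} e_{12} + e_{13} - 5 e_{23}.
Sum: \frac{349}{75} + \frac{26}{15} e_{12} - \frac{14}{45} e_{13} - 6 e_{23}; translating back through the correspondence:
Answer: \frac{349}{75} - 6i - \frac{14}{45}j + \frac{26}{15}k


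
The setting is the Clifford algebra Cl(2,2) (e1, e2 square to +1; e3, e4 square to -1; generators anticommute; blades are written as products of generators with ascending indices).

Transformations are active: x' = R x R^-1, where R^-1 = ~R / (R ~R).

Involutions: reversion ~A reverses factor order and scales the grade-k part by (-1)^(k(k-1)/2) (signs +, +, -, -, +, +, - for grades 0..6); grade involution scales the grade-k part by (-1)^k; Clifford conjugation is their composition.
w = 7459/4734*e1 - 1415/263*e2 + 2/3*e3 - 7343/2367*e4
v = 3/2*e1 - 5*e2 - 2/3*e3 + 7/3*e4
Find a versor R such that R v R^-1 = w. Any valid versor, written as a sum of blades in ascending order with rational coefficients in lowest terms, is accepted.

Take R = v + w = 7280/2367*e1 - 2730/263*e2 - 1820/2367*e4. Because q(v) = q(w) = 769/36, conjugation by R sends v exactly to w.
Answer: 7280/2367*e1 - 2730/263*e2 - 1820/2367*e4


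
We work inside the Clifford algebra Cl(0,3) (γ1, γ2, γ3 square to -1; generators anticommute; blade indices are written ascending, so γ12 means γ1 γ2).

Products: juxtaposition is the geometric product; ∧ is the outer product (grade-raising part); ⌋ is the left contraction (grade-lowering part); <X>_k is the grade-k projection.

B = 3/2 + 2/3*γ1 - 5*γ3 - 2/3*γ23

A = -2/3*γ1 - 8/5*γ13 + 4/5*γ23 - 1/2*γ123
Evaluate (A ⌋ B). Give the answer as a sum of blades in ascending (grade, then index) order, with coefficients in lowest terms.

step 1: 44/45
Answer: 44/45


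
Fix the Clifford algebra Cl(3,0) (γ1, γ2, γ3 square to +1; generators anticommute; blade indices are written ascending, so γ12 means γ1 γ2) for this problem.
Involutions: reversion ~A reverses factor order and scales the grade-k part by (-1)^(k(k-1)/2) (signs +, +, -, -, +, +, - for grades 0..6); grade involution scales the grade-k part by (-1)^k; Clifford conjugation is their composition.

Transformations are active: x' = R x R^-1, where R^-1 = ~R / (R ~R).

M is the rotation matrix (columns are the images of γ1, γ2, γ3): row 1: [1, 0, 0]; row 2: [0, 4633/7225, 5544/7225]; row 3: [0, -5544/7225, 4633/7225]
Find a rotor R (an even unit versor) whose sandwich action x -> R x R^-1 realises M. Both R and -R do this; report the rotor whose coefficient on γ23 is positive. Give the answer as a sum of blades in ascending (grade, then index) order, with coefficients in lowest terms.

Method: write R = a + b12*γ12 + b13*γ13 + b23*γ23 with a^2 + b12^2 + b13^2 + b23^2 = 1 (so R^-1 = ~R). Expanding the columns R e_j ~R gives tr M = 4a^2 - 1 and, from the antisymmetric part, M21 - M12 = -4a*b12, M13 - M31 = 4a*b13, M32 - M23 = -4a*b23.
Here tr M = 16491/7225, so a^2 = (1 + tr M)/4 = 5929/7225 and a = ±77/85. Taking a = 77/85: M21 - M12 = 0, M13 - M31 = 0, M32 - M23 = -11088/7225, giving b12 = 0, b13 = 0, b23 = 36/85, i.e. R = 77/85 + 36/85*γ23.
Its γ23 coefficient is already positive.
Answer: 77/85 + 36/85*γ23. Note: both R and -R realise this M (trace 16491/7225); the covering map identifies them, and the γ23-coefficient sign is the tie-breaker.
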